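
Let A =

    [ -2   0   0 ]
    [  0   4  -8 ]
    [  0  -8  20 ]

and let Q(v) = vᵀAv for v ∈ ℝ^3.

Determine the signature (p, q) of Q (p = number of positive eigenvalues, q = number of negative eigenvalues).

(2, 1)

An LDLᵀ factorisation of A has diagonal entries -2, 4, 4.
That gives 2 positive, 1 negative pivots.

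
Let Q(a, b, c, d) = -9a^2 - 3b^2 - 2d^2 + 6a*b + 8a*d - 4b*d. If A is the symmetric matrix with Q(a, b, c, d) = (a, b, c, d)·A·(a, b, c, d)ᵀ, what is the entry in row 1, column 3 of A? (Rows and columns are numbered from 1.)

0

The coefficient of a·c in Q is 0. For a symmetric A this equals A[1,3] + A[3,1] = 2·A[1,3].
So A[1,3] = 0/2 = 0.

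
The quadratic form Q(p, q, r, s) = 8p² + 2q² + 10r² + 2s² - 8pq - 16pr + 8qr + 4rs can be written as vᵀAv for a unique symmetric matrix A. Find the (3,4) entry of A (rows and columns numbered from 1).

The coefficient of r·s in Q is 4. For a symmetric A this equals A[3,4] + A[4,3] = 2·A[3,4].
So A[3,4] = 4/2 = 2.

2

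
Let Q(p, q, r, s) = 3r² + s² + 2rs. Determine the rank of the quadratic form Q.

Write A = [[0, 0, 0, 0], [0, 0, 0, 0], [0, 0, 3, 1], [0, 0, 1, 1]].
Symmetric row and column elimination reduces A to a congruent diagonal form with pivots 0, 0, 3, 2/3.
Counting signs: 2 positive, 2 zero.
The rank is the number of nonzero pivots: 2.

2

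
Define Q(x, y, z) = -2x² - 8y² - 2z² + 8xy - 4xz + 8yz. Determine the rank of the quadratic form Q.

1

The associated matrix is A = [[-2, 4, -2], [4, -8, 4], [-2, 4, -2]].
Applying the same elementary operations to the rows and columns of A produces a congruent diagonal matrix with entries -2, 0, 0.
So there are 1 negative, 2 zero pivots.
The rank is the number of nonzero pivots: 1.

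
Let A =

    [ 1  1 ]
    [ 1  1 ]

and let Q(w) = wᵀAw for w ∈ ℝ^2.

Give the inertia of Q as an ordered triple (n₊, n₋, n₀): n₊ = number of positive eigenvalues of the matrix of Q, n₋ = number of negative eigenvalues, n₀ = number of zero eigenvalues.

Row-reducing A symmetrically gives the diagonal entries 1, 0.
Counting signs: 1 positive, 1 zero.

(1, 0, 1)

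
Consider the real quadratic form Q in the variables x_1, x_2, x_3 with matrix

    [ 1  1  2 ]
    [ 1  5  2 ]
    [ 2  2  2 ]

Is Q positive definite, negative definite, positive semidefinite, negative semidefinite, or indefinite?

Applying the same elementary operations to the rows and columns of A produces a congruent diagonal matrix with entries 1, 4, -2.
Counting signs: 2 positive, 1 negative.
Hence Q is indefinite.

indefinite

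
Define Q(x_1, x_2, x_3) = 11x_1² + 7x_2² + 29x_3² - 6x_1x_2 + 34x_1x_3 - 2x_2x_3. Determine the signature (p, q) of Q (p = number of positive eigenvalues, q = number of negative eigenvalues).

The symmetric matrix is A = [[11, -3, 17], [-3, 7, -1], [17, -1, 29]].
Applying the same elementary operations to the rows and columns of A produces a congruent diagonal matrix with entries 11, 68/11, 10/17.
So there are 3 positive pivots.

(3, 0)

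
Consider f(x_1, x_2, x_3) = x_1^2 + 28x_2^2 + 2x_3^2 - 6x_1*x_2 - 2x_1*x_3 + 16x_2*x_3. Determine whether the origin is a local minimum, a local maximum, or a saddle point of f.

saddle point

The Hessian at the origin is H = [[2, -6, -2], [-6, 56, 16], [-2, 16, 4]].
Applying the same elementary operations to the rows and columns of H produces a congruent diagonal matrix with entries 2, 38, -12/19.
Counting signs: 2 positive, 1 negative.
H is indefinite, so the origin is a saddle point.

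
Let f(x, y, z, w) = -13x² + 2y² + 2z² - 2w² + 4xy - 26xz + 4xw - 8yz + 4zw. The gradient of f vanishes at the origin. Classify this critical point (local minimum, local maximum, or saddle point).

The Hessian at the origin is H = [[-26, 4, -26, 4], [4, 4, -8, 0], [-26, -8, 4, 4], [4, 0, 4, -4]].
Congruent diagonalization of H (simultaneous row and column reduction) yields pivots -26, 60/13, -6/5, -4/3.
So there are 1 positive, 3 negative pivots.
H is indefinite, so the origin is a saddle point.

saddle point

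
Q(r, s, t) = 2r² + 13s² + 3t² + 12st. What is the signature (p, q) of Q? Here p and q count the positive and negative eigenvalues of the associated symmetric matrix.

The associated matrix is A = [[2, 0, 0], [0, 13, 6], [0, 6, 3]].
Congruent diagonalization of A (simultaneous row and column reduction) yields pivots 2, 13, 3/13.
Counting signs: 3 positive.

(3, 0)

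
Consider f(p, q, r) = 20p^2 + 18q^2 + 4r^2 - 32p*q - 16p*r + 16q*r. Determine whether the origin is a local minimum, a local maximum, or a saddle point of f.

The Hessian at the origin is H = [[40, -32, -16], [-32, 36, 16], [-16, 16, 8]].
An LDLᵀ factorisation of H has diagonal entries 40, 52/5, 8/13.
That gives 3 positive pivots.
H is positive definite, so the origin is a strict local minimum.

local minimum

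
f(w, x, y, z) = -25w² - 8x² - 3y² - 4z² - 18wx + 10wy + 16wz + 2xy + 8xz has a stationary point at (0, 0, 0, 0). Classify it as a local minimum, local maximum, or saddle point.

The Hessian at the origin is H = [[-50, -18, 10, 16], [-18, -16, 2, 8], [10, 2, -6, 0], [16, 8, 0, -8]].
Row-reducing H symmetrically gives the diagonal entries -50, -238/25, -444/119, -8/37.
Counting signs: 4 negative.
H is negative definite, so the origin is a strict local maximum.

local maximum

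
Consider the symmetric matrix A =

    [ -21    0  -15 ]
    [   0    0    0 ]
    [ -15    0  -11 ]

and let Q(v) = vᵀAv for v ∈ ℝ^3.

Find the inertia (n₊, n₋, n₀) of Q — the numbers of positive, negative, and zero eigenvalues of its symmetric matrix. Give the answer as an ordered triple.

(0, 2, 1)

Symmetric row and column elimination reduces A to a congruent diagonal form with pivots -21, 0, -2/7.
Counting signs: 2 negative, 1 zero.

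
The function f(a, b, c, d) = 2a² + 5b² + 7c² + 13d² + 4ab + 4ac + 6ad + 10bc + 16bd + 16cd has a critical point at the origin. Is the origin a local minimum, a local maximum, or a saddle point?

local minimum

The Hessian at the origin is H = [[4, 4, 4, 6], [4, 10, 10, 16], [4, 10, 14, 16], [6, 16, 16, 26]].
Row-reducing H symmetrically gives the diagonal entries 4, 6, 4, 1/3.
That gives 4 positive pivots.
H is positive definite, so the origin is a strict local minimum.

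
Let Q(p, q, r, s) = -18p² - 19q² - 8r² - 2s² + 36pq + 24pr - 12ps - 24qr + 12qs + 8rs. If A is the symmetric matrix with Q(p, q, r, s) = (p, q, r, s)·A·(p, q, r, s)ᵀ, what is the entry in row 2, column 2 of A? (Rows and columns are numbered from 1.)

The coefficient of q² in Q is -19, and that is exactly A[2,2].

-19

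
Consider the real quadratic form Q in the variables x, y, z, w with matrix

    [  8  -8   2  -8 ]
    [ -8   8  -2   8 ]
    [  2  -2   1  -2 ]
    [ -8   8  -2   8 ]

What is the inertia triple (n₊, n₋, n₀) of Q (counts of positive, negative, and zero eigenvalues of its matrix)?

(2, 0, 2)

Applying the same elementary operations to the rows and columns of A produces a congruent diagonal matrix with entries 8, 0, 1/2, 0.
That gives 2 positive, 2 zero pivots.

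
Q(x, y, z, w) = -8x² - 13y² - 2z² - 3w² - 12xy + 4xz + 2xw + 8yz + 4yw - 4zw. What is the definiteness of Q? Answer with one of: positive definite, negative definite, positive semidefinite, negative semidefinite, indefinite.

The symmetric matrix of Q is A = [[-8, -6, 2, 1], [-6, -13, 4, 2], [2, 4, -2, -2], [1, 2, -2, -3]].
Leading principal minors: Δ_1 = -8, Δ_2 = 68, Δ_3 = -52, Δ_4 = 10.
The signs alternate starting with Δ_1 < 0, so by Sylvester's criterion Q is negative definite.

negative definite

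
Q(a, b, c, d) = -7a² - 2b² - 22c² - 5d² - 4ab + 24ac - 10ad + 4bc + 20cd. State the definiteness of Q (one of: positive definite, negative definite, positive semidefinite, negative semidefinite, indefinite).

The symmetric matrix is A = [[-7, -2, 12, -5], [-2, -2, 2, 0], [12, 2, -22, 10], [-5, 0, 10, -5]].
Symmetric row and column elimination reduces A to a congruent diagonal form with pivots -7, -10/7, 0, 0.
That gives 2 negative, 2 zero pivots.
Hence Q is negative semidefinite.

negative semidefinite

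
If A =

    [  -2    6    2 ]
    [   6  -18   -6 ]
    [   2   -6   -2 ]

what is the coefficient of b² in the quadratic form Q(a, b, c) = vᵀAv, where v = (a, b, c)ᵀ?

-18

The coefficient of b² is the diagonal entry A[2,2] = -18.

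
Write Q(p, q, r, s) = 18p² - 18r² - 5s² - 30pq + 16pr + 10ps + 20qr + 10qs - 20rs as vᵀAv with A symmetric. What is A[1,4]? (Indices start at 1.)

5

The coefficient of p·s in Q is 10. For a symmetric A this equals A[1,4] + A[4,1] = 2·A[1,4].
So A[1,4] = 10/2 = 5.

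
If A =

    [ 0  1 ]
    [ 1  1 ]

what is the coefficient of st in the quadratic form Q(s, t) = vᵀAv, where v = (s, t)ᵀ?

2

The coefficient of st is A[1,2] + A[2,1] = 2·1 = 2.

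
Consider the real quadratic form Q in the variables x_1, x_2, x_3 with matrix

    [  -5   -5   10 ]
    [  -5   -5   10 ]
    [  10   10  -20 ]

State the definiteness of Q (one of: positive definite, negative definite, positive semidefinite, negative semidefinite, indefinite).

negative semidefinite

Row-reducing A symmetrically gives the diagonal entries -5, 0, 0.
That gives 1 negative, 2 zero pivots.
Hence Q is negative semidefinite.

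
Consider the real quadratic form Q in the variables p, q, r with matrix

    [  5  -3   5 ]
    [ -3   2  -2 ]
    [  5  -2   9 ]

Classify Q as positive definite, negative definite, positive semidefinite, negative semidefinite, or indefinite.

Applying the same elementary operations to the rows and columns of A produces a congruent diagonal matrix with entries 5, 1/5, -1.
So there are 2 positive, 1 negative pivots.
Hence Q is indefinite.

indefinite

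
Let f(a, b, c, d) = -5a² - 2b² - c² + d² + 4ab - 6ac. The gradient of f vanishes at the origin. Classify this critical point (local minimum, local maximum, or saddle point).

The Hessian at the origin is H = [[-10, 4, -6, 0], [4, -4, 0, 0], [-6, 0, -2, 0], [0, 0, 0, 2]].
Congruent diagonalization of H (simultaneous row and column reduction) yields pivots -10, -12/5, 4, 2.
Counting signs: 2 positive, 2 negative.
H is indefinite, so the origin is a saddle point.

saddle point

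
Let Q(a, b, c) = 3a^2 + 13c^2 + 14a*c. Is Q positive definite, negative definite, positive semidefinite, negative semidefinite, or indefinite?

The symmetric matrix is A = [[3, 0, 7], [0, 0, 0], [7, 0, 13]].
Symmetric row and column elimination reduces A to a congruent diagonal form with pivots 3, 0, -10/3.
So there are 1 positive, 1 negative, 1 zero pivots.
Hence Q is indefinite.

indefinite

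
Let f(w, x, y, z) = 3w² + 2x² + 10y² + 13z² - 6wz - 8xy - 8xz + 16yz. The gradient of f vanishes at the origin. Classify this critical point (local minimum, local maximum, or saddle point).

local minimum

The Hessian at the origin is H = [[6, 0, 0, -6], [0, 4, -8, -8], [0, -8, 20, 16], [-6, -8, 16, 26]].
Congruent diagonalization of H (simultaneous row and column reduction) yields pivots 6, 4, 4, 4.
That gives 4 positive pivots.
H is positive definite, so the origin is a strict local minimum.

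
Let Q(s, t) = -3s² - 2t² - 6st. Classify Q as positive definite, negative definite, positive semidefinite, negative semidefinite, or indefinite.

indefinite

The symmetric matrix of Q is [[-3, -3], [-3, -2]].
For the 2×2 matrix [[-3, -3], [-3, -2]]: det = -3·-2 − (-3)² = -3, trace = -5.
det < 0 so the eigenvalues have opposite signs; the form is indefinite.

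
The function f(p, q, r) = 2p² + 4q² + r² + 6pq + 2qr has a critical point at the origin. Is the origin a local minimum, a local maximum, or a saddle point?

saddle point

The Hessian at the origin is H = [[4, 6, 0], [6, 8, 2], [0, 2, 2]].
An LDLᵀ factorisation of H has diagonal entries 4, -1, 6.
Counting signs: 2 positive, 1 negative.
H is indefinite, so the origin is a saddle point.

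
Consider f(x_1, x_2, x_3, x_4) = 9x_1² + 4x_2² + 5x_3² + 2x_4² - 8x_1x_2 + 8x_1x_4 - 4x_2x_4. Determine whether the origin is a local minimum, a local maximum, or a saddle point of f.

The Hessian at the origin is H = [[18, -8, 0, 8], [-8, 8, 0, -4], [0, 0, 10, 0], [8, -4, 0, 4]].
Symmetric row and column elimination reduces H to a congruent diagonal form with pivots 18, 40/9, 10, 2/5.
So there are 4 positive pivots.
H is positive definite, so the origin is a strict local minimum.

local minimum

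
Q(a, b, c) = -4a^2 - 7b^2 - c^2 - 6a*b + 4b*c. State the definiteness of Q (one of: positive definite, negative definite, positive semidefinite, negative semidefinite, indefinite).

negative definite

The symmetric matrix of Q is A = [[-4, -3, 0], [-3, -7, 2], [0, 2, -1]].
Leading principal minors: Δ_1 = -4, Δ_2 = 19, Δ_3 = -3.
The signs alternate starting with Δ_1 < 0, so by Sylvester's criterion Q is negative definite.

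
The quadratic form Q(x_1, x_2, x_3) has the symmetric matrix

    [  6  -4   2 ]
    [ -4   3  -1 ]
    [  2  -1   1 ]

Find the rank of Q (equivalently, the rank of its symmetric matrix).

2

Applying the same elementary operations to the rows and columns of A produces a congruent diagonal matrix with entries 6, 1/3, 0.
So there are 2 positive, 1 zero pivots.
The rank is the number of nonzero pivots: 2.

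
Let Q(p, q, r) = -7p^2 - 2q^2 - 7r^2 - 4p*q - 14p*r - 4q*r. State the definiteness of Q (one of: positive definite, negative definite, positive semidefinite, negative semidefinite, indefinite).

The symmetric matrix is A = [[-7, -2, -7], [-2, -2, -2], [-7, -2, -7]].
Applying the same elementary operations to the rows and columns of A produces a congruent diagonal matrix with entries -7, -10/7, 0.
That gives 2 negative, 1 zero pivots.
Hence Q is negative semidefinite.

negative semidefinite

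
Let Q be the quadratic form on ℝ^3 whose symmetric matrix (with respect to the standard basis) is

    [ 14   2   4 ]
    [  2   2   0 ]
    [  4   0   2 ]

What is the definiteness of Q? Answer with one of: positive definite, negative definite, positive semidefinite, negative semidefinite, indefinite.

Applying the same elementary operations to the rows and columns of A produces a congruent diagonal matrix with entries 14, 12/7, 2/3.
So there are 3 positive pivots.
Hence Q is positive definite.

positive definite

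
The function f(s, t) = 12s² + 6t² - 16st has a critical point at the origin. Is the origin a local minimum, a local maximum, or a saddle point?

The Hessian at the origin is H = [[24, -16], [-16, 12]].
det H = 24·12 − (-16)² = 32 > 0 and H[1,1] = 24 > 0, so H is positive definite.
Therefore the origin is a local minimum.

local minimum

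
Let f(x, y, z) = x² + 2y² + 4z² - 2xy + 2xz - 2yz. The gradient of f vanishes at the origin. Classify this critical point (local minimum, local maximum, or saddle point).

local minimum

The Hessian at the origin is H = [[2, -2, 2], [-2, 4, -2], [2, -2, 8]].
An LDLᵀ factorisation of H has diagonal entries 2, 2, 6.
So there are 3 positive pivots.
H is positive definite, so the origin is a strict local minimum.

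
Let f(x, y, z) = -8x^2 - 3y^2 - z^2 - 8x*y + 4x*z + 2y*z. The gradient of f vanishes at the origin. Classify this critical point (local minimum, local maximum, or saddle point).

The Hessian at the origin is H = [[-16, -8, 4], [-8, -6, 2], [4, 2, -2]].
Row-reducing H symmetrically gives the diagonal entries -16, -2, -1.
That gives 3 negative pivots.
H is negative definite, so the origin is a strict local maximum.

local maximum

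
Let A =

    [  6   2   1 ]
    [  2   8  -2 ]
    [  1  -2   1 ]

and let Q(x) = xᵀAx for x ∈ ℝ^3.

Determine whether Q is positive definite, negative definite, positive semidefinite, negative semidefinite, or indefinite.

Leading principal minors: Δ_1 = 6, Δ_2 = 44, Δ_3 = 4.
All leading principal minors are positive, so by Sylvester's criterion Q is positive definite.

positive definite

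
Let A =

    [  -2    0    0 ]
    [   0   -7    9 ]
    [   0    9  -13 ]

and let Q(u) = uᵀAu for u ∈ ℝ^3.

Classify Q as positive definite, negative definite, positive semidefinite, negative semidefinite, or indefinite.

An LDLᵀ factorisation of A has diagonal entries -2, -7, -10/7.
That gives 3 negative pivots.
Hence Q is negative definite.

negative definite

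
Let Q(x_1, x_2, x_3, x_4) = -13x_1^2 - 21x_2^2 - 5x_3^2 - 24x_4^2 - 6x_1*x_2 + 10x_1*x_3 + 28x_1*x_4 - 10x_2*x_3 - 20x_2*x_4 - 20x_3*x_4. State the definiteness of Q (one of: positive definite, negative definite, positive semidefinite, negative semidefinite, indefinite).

negative semidefinite

Write A = [[-13, -3, 5, 14], [-3, -21, -5, -10], [5, -5, -5, -10], [14, -10, -10, -24]].
Congruent diagonalization of A (simultaneous row and column reduction) yields pivots -13, -264/13, -40/33, 0.
That gives 3 negative, 1 zero pivots.
Hence Q is negative semidefinite.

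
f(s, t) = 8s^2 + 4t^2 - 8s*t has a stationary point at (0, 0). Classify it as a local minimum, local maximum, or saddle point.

The Hessian at the origin is H = [[16, -8], [-8, 8]].
det H = 16·8 − (-8)² = 64 > 0 and H[1,1] = 16 > 0, so H is positive definite.
Therefore the origin is a local minimum.

local minimum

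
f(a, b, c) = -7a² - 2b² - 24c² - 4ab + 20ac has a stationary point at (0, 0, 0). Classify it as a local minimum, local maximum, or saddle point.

local maximum

The Hessian at the origin is H = [[-14, -4, 20], [-4, -4, 0], [20, 0, -48]].
Row-reducing H symmetrically gives the diagonal entries -14, -20/7, -8.
Counting signs: 3 negative.
H is negative definite, so the origin is a strict local maximum.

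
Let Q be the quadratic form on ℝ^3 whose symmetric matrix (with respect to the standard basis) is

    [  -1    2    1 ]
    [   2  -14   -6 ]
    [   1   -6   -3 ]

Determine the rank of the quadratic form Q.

3

An LDLᵀ factorisation of A has diagonal entries -1, -10, -2/5.
So there are 3 negative pivots.
The rank is the number of nonzero pivots: 3.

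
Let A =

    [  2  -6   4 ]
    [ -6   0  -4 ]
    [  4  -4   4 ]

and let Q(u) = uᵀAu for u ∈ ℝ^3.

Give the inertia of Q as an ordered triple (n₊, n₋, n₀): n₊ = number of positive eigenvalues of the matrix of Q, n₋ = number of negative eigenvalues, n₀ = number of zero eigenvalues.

(1, 2, 0)

Symmetric row and column elimination reduces A to a congruent diagonal form with pivots 2, -18, -4/9.
That gives 1 positive, 2 negative pivots.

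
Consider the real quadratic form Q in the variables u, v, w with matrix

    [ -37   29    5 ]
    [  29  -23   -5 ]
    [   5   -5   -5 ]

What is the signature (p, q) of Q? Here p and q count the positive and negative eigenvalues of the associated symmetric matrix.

Congruent diagonalization of A (simultaneous row and column reduction) yields pivots -37, -10/37, 0.
So there are 2 negative, 1 zero pivots.

(0, 2)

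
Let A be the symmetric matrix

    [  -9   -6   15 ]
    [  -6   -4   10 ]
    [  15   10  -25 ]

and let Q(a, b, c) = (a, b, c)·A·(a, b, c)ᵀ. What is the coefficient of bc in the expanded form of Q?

The coefficient of bc is A[2,3] + A[3,2] = 2·10 = 20.

20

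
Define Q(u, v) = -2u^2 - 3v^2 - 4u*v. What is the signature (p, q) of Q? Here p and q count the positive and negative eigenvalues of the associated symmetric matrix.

The symmetric matrix is A = [[-2, -2], [-2, -3]].
Symmetric row and column elimination reduces A to a congruent diagonal form with pivots -2, -1.
That gives 2 negative pivots.

(0, 2)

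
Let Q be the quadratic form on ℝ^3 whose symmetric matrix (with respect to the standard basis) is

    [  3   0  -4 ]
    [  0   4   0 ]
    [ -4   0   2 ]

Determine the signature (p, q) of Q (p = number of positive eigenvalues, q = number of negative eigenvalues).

(2, 1)

Applying the same elementary operations to the rows and columns of A produces a congruent diagonal matrix with entries 3, 4, -10/3.
So there are 2 positive, 1 negative pivots.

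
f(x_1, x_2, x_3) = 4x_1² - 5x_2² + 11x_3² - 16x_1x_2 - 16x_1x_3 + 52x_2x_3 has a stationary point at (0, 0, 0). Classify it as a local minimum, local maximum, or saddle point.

The Hessian at the origin is H = [[8, -16, -16], [-16, -10, 52], [-16, 52, 22]].
An LDLᵀ factorisation of H has diagonal entries 8, -42, -10/21.
Counting signs: 1 positive, 2 negative.
H is indefinite, so the origin is a saddle point.

saddle point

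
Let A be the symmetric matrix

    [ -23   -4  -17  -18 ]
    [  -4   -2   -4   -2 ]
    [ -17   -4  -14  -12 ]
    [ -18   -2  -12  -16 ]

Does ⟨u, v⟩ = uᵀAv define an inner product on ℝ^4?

no

Leading principal minors: Δ_1 = -23, Δ_2 = 30, Δ_3 = -18, Δ_4 = 12.
The signs alternate starting with Δ_1 < 0, so by Sylvester's criterion Q is negative definite.
⟨·,·⟩ is an inner product exactly when A is positive definite.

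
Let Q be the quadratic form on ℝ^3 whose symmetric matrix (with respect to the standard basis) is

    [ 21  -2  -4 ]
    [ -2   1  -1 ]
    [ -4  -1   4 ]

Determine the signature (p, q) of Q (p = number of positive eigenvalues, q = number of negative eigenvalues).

(3, 0)

Congruent diagonalization of A (simultaneous row and column reduction) yields pivots 21, 17/21, 15/17.
That gives 3 positive pivots.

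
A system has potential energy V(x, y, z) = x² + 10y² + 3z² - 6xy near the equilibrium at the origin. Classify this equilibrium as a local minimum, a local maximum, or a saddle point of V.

local minimum

The Hessian at the origin is H = [[2, -6, 0], [-6, 20, 0], [0, 0, 6]].
Symmetric row and column elimination reduces H to a congruent diagonal form with pivots 2, 2, 6.
So there are 3 positive pivots.
H is positive definite, so the origin is a strict local minimum.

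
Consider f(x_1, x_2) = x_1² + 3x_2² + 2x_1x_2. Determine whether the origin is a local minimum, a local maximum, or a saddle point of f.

local minimum

The Hessian at the origin is H = [[2, 2], [2, 6]].
det H = 2·6 − (2)² = 8 > 0 and H[1,1] = 2 > 0, so H is positive definite.
Therefore the origin is a local minimum.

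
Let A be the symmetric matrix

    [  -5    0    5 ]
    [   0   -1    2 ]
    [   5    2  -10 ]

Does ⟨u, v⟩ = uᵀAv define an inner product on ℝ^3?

Congruent diagonalization of A (simultaneous row and column reduction) yields pivots -5, -1, -1.
Counting signs: 3 negative.
Hence Q is negative definite.
⟨·,·⟩ is an inner product exactly when A is positive definite.

no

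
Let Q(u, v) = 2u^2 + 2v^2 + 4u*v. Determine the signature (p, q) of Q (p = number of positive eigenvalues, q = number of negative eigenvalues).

(1, 0)

The associated matrix is A = [[2, 2], [2, 2]].
Symmetric row and column elimination reduces A to a congruent diagonal form with pivots 2, 0.
That gives 1 positive, 1 zero pivots.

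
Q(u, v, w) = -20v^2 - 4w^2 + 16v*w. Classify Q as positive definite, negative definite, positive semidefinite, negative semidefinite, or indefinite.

Write A = [[0, 0, 0], [0, -20, 8], [0, 8, -4]].
Applying the same elementary operations to the rows and columns of A produces a congruent diagonal matrix with entries 0, -20, -4/5.
Counting signs: 2 negative, 1 zero.
Hence Q is negative semidefinite.

negative semidefinite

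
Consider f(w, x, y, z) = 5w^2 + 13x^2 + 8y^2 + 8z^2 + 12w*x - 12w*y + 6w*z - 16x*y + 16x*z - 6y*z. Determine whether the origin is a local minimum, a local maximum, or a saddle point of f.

local minimum

The Hessian at the origin is H = [[10, 12, -12, 6], [12, 26, -16, 16], [-12, -16, 16, -6], [6, 16, -6, 16]].
Symmetric row and column elimination reduces H to a congruent diagonal form with pivots 10, 58/5, 40/29, 3/2.
So there are 4 positive pivots.
H is positive definite, so the origin is a strict local minimum.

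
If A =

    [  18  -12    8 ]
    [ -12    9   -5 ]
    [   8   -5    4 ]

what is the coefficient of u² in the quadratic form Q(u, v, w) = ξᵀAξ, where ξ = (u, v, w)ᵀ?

18

The coefficient of u² is the diagonal entry A[1,1] = 18.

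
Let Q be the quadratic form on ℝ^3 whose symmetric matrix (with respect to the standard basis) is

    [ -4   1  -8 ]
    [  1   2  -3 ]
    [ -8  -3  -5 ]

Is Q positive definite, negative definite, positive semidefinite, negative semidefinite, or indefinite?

indefinite

Applying the same elementary operations to the rows and columns of A produces a congruent diagonal matrix with entries -4, 9/4, -1/9.
So there are 1 positive, 2 negative pivots.
Hence Q is indefinite.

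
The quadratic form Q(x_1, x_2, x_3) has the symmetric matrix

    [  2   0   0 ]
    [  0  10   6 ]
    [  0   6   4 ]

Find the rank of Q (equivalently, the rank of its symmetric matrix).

Symmetric row and column elimination reduces A to a congruent diagonal form with pivots 2, 10, 2/5.
Counting signs: 3 positive.
The rank is the number of nonzero pivots: 3.

3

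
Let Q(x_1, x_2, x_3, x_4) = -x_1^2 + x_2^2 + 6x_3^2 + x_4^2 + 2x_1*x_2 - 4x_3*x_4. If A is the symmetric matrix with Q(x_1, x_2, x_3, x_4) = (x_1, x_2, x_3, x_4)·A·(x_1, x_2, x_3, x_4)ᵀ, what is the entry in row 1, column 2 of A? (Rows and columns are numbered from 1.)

1

The coefficient of x_1·x_2 in Q is 2. For a symmetric A this equals A[1,2] + A[2,1] = 2·A[1,2].
So A[1,2] = 2/2 = 1.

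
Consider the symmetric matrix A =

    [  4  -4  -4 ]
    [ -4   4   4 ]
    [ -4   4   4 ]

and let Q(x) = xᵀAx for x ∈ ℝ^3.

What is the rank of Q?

1

Row-reducing A symmetrically gives the diagonal entries 4, 0, 0.
That gives 1 positive, 2 zero pivots.
The rank is the number of nonzero pivots: 1.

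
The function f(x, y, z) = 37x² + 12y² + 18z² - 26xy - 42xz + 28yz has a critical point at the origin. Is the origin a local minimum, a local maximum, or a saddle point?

local minimum

The Hessian at the origin is H = [[74, -26, -42], [-26, 24, 28], [-42, 28, 36]].
Row-reducing H symmetrically gives the diagonal entries 74, 550/37, 4/11.
So there are 3 positive pivots.
H is positive definite, so the origin is a strict local minimum.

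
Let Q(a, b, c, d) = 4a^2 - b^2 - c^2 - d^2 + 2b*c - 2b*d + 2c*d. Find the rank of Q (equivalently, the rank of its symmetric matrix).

2

The associated matrix is A = [[4, 0, 0, 0], [0, -1, 1, -1], [0, 1, -1, 1], [0, -1, 1, -1]].
Row-reducing A symmetrically gives the diagonal entries 4, -1, 0, 0.
That gives 1 positive, 1 negative, 2 zero pivots.
The rank is the number of nonzero pivots: 2.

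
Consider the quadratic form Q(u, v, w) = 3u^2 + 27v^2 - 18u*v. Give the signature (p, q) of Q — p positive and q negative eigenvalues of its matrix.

(1, 0)

The symmetric matrix is A = [[3, -9, 0], [-9, 27, 0], [0, 0, 0]].
Symmetric row and column elimination reduces A to a congruent diagonal form with pivots 3, 0, 0.
Counting signs: 1 positive, 2 zero.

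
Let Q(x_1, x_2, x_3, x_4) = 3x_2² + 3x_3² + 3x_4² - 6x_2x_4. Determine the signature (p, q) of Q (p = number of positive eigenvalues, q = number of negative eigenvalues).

(2, 0)

The symmetric matrix is A = [[0, 0, 0, 0], [0, 3, 0, -3], [0, 0, 3, 0], [0, -3, 0, 3]].
Congruent diagonalization of A (simultaneous row and column reduction) yields pivots 0, 3, 3, 0.
Counting signs: 2 positive, 2 zero.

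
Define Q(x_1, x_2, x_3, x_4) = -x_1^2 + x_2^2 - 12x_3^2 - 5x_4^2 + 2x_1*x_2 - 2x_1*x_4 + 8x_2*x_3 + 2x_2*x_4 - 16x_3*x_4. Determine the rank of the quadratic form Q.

4

The symmetric matrix is A = [[-1, 1, 0, -1], [1, 1, 4, 1], [0, 4, -12, -8], [-1, 1, -8, -5]].
Symmetric row and column elimination reduces A to a congruent diagonal form with pivots -1, 2, -20, -4/5.
So there are 1 positive, 3 negative pivots.
The rank is the number of nonzero pivots: 4.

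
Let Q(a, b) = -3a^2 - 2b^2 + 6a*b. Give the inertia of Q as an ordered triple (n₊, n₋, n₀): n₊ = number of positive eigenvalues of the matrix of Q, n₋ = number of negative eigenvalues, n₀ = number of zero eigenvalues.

Write A = [[-3, 3], [3, -2]].
Applying the same elementary operations to the rows and columns of A produces a congruent diagonal matrix with entries -3, 1.
So there are 1 positive, 1 negative pivots.

(1, 1, 0)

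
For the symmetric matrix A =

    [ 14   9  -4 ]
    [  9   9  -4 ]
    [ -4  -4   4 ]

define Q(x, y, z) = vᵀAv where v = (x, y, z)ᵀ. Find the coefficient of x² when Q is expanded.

14

The coefficient of x² is the diagonal entry A[1,1] = 14.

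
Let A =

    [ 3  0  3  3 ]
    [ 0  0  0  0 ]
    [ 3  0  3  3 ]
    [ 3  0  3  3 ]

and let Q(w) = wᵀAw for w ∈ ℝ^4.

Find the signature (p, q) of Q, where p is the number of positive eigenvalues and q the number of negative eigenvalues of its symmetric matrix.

Symmetric row and column elimination reduces A to a congruent diagonal form with pivots 3, 0, 0, 0.
So there are 1 positive, 3 zero pivots.

(1, 0)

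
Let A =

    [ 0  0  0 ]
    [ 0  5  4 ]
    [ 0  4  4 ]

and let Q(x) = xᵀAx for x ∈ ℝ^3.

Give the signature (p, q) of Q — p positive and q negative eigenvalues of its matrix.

(2, 0)

Applying the same elementary operations to the rows and columns of A produces a congruent diagonal matrix with entries 0, 5, 4/5.
That gives 2 positive, 1 zero pivots.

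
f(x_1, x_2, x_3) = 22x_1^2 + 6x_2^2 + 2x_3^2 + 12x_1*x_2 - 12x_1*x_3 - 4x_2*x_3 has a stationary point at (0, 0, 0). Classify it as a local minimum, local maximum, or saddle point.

The Hessian at the origin is H = [[44, 12, -12], [12, 12, -4], [-12, -4, 4]].
An LDLᵀ factorisation of H has diagonal entries 44, 96/11, 2/3.
So there are 3 positive pivots.
H is positive definite, so the origin is a strict local minimum.

local minimum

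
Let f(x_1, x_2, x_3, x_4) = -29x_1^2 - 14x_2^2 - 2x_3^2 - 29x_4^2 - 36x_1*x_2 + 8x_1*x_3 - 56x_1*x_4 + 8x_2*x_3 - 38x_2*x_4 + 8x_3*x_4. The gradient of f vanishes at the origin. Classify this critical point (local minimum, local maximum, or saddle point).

local maximum

The Hessian at the origin is H = [[-58, -36, 8, -56], [-36, -28, 8, -38], [8, 8, -4, 8], [-56, -38, 8, -58]].
Congruent diagonalization of H (simultaneous row and column reduction) yields pivots -58, -164/29, -52/41, -5/13.
Counting signs: 4 negative.
H is negative definite, so the origin is a strict local maximum.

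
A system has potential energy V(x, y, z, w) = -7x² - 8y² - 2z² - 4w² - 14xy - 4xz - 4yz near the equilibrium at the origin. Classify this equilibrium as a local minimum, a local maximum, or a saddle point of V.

local maximum

The Hessian at the origin is H = [[-14, -14, -4, 0], [-14, -16, -4, 0], [-4, -4, -4, 0], [0, 0, 0, -8]].
Congruent diagonalization of H (simultaneous row and column reduction) yields pivots -14, -2, -20/7, -8.
Counting signs: 4 negative.
H is negative definite, so the origin is a strict local maximum.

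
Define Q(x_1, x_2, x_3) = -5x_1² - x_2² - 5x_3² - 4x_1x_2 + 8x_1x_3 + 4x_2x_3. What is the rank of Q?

3

The associated matrix is A = [[-5, -2, 4], [-2, -1, 2], [4, 2, -5]].
Row-reducing A symmetrically gives the diagonal entries -5, -1/5, -1.
So there are 3 negative pivots.
The rank is the number of nonzero pivots: 3.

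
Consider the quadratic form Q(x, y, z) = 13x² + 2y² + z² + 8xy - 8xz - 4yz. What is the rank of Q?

3

Write A = [[13, 4, -4], [4, 2, -2], [-4, -2, 1]].
An LDLᵀ factorisation of A has diagonal entries 13, 10/13, -1.
Counting signs: 2 positive, 1 negative.
The rank is the number of nonzero pivots: 3.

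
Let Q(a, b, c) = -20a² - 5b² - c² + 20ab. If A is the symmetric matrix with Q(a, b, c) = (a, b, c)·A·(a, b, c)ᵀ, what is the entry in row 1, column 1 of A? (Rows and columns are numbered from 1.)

-20

The coefficient of a² in Q is -20, and that is exactly A[1,1].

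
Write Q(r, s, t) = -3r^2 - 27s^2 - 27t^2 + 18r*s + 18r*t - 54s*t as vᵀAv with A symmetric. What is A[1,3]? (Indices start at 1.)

The coefficient of r·t in Q is 18. For a symmetric A this equals A[1,3] + A[3,1] = 2·A[1,3].
So A[1,3] = 18/2 = 9.

9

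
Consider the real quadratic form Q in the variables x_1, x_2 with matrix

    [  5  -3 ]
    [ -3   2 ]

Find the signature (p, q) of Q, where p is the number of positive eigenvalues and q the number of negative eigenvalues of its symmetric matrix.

An LDLᵀ factorisation of A has diagonal entries 5, 1/5.
Counting signs: 2 positive.

(2, 0)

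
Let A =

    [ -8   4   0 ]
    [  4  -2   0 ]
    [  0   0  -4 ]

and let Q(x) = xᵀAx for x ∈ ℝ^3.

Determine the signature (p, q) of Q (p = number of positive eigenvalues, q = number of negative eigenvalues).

Congruent diagonalization of A (simultaneous row and column reduction) yields pivots -8, 0, -4.
Counting signs: 2 negative, 1 zero.

(0, 2)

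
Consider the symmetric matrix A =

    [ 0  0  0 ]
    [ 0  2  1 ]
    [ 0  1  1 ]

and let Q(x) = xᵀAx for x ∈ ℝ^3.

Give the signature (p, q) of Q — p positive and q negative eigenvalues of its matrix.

Applying the same elementary operations to the rows and columns of A produces a congruent diagonal matrix with entries 0, 2, 1/2.
So there are 2 positive, 1 zero pivots.

(2, 0)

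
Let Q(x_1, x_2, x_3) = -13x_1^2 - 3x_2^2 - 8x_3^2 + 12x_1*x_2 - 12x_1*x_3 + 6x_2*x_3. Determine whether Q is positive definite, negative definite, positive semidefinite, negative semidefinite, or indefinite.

Write A = [[-13, 6, -6], [6, -3, 3], [-6, 3, -8]].
Row-reducing A symmetrically gives the diagonal entries -13, -3/13, -5.
That gives 3 negative pivots.
Hence Q is negative definite.

negative definite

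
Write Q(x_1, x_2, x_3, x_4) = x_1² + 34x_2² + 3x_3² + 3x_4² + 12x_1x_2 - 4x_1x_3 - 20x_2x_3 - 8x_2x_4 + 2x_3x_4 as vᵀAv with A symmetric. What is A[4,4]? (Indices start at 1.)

3

The coefficient of x_4² in Q is 3, and that is exactly A[4,4].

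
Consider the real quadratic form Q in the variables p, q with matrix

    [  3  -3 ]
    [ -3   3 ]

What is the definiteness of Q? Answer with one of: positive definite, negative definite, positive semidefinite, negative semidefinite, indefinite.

For the 2×2 matrix [[3, -3], [-3, 3]]: det = 3·3 − (-3)² = 0, trace = 6.
det = 0 so one eigenvalue is zero; the form is semidefinite with the sign of the trace.

positive semidefinite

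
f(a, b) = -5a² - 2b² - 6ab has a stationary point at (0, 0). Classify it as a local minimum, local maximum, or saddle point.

The Hessian at the origin is H = [[-10, -6], [-6, -4]].
det H = -10·-4 − (-6)² = 4 > 0 and H[1,1] = -10 < 0, so H is negative definite.
Therefore the origin is a local maximum.

local maximum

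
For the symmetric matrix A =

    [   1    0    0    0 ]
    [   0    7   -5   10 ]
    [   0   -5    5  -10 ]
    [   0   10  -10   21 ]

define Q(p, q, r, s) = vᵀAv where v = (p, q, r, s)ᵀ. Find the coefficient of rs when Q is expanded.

The coefficient of rs is A[3,4] + A[4,3] = 2·(-10) = -20.

-20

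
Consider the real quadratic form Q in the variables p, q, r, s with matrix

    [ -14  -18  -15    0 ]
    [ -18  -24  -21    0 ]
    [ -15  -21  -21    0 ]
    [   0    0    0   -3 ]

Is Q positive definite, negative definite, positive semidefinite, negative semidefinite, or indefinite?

Leading principal minors: Δ_1 = -14, Δ_2 = 12, Δ_3 = -18, Δ_4 = 54.
The signs alternate starting with Δ_1 < 0, so by Sylvester's criterion Q is negative definite.

negative definite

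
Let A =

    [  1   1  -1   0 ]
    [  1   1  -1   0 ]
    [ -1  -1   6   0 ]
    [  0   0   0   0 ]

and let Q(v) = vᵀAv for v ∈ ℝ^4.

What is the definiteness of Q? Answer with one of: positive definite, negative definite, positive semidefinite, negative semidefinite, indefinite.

positive semidefinite

Symmetric row and column elimination reduces A to a congruent diagonal form with pivots 1, 0, 5, 0.
So there are 2 positive, 2 zero pivots.
Hence Q is positive semidefinite.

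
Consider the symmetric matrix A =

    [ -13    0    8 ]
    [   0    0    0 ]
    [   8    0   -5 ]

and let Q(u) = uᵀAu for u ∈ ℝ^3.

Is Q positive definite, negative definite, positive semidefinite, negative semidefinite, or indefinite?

negative semidefinite

Applying the same elementary operations to the rows and columns of A produces a congruent diagonal matrix with entries -13, 0, -1/13.
That gives 2 negative, 1 zero pivots.
Hence Q is negative semidefinite.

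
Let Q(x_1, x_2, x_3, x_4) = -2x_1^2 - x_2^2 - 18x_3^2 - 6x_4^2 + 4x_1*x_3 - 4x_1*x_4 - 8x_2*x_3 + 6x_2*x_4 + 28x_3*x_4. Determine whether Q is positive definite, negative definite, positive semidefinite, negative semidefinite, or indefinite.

indefinite

The associated matrix is A = [[-2, 0, 2, -2], [0, -1, -4, 3], [2, -4, -18, 14], [-2, 3, 14, -6]].
Congruent diagonalization of A (simultaneous row and column reduction) yields pivots -2, -1, 0, 5.
That gives 1 positive, 2 negative, 1 zero pivots.
Hence Q is indefinite.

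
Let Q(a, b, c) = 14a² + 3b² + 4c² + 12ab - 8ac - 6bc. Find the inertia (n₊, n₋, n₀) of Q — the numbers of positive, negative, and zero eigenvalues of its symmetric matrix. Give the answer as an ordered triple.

(2, 1, 0)

The associated matrix is A = [[14, 6, -4], [6, 3, -3], [-4, -3, 4]].
Applying the same elementary operations to the rows and columns of A produces a congruent diagonal matrix with entries 14, 3/7, -1.
That gives 2 positive, 1 negative pivots.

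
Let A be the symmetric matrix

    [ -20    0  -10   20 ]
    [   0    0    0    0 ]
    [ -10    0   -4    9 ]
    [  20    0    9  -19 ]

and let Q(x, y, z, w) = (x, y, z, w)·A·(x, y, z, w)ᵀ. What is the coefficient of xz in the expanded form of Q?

The coefficient of xz is A[1,3] + A[3,1] = 2·(-10) = -20.

-20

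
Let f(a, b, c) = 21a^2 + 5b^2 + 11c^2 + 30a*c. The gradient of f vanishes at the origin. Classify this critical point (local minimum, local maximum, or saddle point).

The Hessian at the origin is H = [[42, 0, 30], [0, 10, 0], [30, 0, 22]].
An LDLᵀ factorisation of H has diagonal entries 42, 10, 4/7.
That gives 3 positive pivots.
H is positive definite, so the origin is a strict local minimum.

local minimum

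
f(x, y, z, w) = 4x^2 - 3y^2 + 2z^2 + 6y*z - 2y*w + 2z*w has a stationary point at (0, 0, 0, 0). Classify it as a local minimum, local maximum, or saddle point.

saddle point

The Hessian at the origin is H = [[8, 0, 0, 0], [0, -6, 6, -2], [0, 6, 4, 2], [0, -2, 2, 0]].
Applying the same elementary operations to the rows and columns of H produces a congruent diagonal matrix with entries 8, -6, 10, 2/3.
So there are 3 positive, 1 negative pivots.
H is indefinite, so the origin is a saddle point.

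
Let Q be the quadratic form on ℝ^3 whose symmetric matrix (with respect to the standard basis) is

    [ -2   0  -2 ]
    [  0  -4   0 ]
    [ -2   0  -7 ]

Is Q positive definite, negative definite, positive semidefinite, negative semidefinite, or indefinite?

Symmetric row and column elimination reduces A to a congruent diagonal form with pivots -2, -4, -5.
So there are 3 negative pivots.
Hence Q is negative definite.

negative definite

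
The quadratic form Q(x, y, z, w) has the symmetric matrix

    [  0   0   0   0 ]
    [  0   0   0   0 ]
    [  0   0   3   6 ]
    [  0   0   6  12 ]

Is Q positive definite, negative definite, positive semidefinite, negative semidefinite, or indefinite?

Row-reducing A symmetrically gives the diagonal entries 0, 0, 3, 0.
That gives 1 positive, 3 zero pivots.
Hence Q is positive semidefinite.

positive semidefinite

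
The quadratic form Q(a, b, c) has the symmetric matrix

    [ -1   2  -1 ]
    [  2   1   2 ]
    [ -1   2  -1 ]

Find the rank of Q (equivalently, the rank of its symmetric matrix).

Applying the same elementary operations to the rows and columns of A produces a congruent diagonal matrix with entries -1, 5, 0.
That gives 1 positive, 1 negative, 1 zero pivots.
The rank is the number of nonzero pivots: 2.

2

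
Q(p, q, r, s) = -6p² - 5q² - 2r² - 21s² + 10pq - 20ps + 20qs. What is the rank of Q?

4

Write A = [[-6, 5, 0, -10], [5, -5, 0, 10], [0, 0, -2, 0], [-10, 10, 0, -21]].
Symmetric row and column elimination reduces A to a congruent diagonal form with pivots -6, -5/6, -2, -1.
Counting signs: 4 negative.
The rank is the number of nonzero pivots: 4.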